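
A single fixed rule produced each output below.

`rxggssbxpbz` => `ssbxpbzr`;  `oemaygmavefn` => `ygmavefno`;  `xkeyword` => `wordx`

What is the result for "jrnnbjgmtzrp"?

The rule is to move the first character to the end, then delete the first 3 characters.
On "jrnnbjgmtzrp": the first step gives "rnnbjgmtzrpj", and the second then gives "bjgmtzrpj".

bjgmtzrpj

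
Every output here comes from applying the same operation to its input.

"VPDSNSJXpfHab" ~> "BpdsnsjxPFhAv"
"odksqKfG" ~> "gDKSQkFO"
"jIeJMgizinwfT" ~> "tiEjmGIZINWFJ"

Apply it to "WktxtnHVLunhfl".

LKTXTNhvlUNHFw

The pattern: swap the first and last characters, then flip the case of every letter.
Applying that to "WktxtnHVLunhfl" gives "LKTXTNhvlUNHFw".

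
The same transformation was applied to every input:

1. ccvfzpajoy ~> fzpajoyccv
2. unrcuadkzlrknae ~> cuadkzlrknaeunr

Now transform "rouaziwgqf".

What's happening: move the first 3 characters to the end (rotate left by 3).
Applying that to "rouaziwgqf" gives "aziwgqfrou".

aziwgqfrou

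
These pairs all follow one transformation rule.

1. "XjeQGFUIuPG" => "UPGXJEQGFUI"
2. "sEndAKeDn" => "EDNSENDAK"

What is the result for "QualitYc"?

The rule is to move the last 3 characters to the front (rotate right by 3), then convert every letter to uppercase.
Starting from "QualitYc": after the first operation, "tYcQuali"; after the second, "TYCQUALI".

TYCQUALI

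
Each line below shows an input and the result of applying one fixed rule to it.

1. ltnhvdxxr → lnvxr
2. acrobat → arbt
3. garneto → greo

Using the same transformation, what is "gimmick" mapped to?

Looking at the pairs, the operation is to keep every other character starting from the first (positions 1st, 3rd, 5th, ...).
On "gimmick" that produces "gmik".

gmik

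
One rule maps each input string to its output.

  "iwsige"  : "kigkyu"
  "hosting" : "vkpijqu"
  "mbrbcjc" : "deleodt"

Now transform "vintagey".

vcigaxkp

In each case the input is transformed by: move the first 3 characters to the end (rotate left by 3), then shift every letter 2 places forward in the alphabet (wrapping around).
Starting from "vintagey": after the first operation, "tageyvin"; after the second, "vcigaxkp".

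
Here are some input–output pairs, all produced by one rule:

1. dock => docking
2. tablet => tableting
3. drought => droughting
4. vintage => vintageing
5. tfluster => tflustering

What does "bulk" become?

Rule — append "ing".
On "bulk" that produces "bulking".

bulking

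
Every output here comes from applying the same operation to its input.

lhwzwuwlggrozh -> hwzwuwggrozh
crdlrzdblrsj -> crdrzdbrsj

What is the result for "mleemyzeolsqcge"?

meemyzeosqcge

Rule — remove every "l".
"mleemyzeolsqcge" → "meemyzeosqcge".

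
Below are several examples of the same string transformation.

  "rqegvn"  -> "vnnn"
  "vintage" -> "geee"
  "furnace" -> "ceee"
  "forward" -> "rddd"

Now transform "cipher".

errr

The rule is to repeat every character 3 times, then keep only the last 4 characters.
So "cipher" becomes "errr".
(Check on "vintage": → "vvviiinnntttaaagggeee" → "geee" ✓)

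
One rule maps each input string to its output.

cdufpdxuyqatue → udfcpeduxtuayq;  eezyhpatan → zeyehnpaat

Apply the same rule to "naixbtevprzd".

Each output is the input with this applied: move the first 2 characters to the end (rotate left by 2), then take characters alternately from the front and the back (1st, last, 2nd, 2nd-last, ...).
Starting from "naixbtevprzd": after the first operation, "ixbtevprzdna"; after the second, "iaxnbdtzervp".

iaxnbdtzervp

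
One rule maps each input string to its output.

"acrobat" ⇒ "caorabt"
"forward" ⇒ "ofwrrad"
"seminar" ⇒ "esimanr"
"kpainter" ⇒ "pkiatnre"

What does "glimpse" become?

The transformation: swap each adjacent pair of characters (1↔2, 3↔4, ...).
Applying that to "glimpse" gives "lgmispe".

lgmispe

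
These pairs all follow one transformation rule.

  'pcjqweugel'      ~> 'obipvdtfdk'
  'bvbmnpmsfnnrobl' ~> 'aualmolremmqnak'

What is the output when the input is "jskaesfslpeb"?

In each case the input is transformed by: shift every letter 1 place backward in the alphabet (wrapping around).
On "jskaesfslpeb" that produces "irjzdrerkoda".

irjzdrerkoda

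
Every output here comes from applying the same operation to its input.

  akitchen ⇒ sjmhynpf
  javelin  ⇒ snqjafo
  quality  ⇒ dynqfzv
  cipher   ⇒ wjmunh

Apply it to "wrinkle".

The transformation: shift every letter 5 places forward in the alphabet (wrapping around), then reverse the string.
"wrinkle" → "jqpsnwb".

jqpsnwb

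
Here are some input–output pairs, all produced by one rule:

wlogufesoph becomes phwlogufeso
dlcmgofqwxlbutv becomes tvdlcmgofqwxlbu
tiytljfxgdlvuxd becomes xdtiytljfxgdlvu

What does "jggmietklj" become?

Rule — move the last 2 characters to the front (rotate right by 2).
For "jggmietklj" the result is "ljjggmietk".

ljjggmietk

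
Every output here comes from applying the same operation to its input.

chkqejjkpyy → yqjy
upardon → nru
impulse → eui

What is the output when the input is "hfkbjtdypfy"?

Looking at the pairs, the operation is to swap the first and last characters, then keep one character in every 3, starting at position 1 (positions 1st, 4th, 7th, ...).
Working it through for "hfkbjtdypfy": intermediate "yfkbjtdypfh", final "ybdf".

ybdf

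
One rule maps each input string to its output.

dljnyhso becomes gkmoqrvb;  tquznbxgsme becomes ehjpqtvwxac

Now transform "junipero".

Looking at the pairs, the operation is to sort the characters into alphabetical order, then shift every letter 3 places forward in the alphabet (wrapping around).
For "junipero", step one produces "eijnopru"; step two turns that into "hlmqrsux".

hlmqrsux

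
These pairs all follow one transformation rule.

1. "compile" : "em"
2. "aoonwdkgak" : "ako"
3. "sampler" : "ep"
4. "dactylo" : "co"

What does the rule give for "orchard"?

The rule is to sort the characters into alphabetical order, then keep one character in every 3, starting at position 2 (positions 2nd, 5th, 8th, ...).
Working it through for "orchard": intermediate "acdhorr", final "co".

co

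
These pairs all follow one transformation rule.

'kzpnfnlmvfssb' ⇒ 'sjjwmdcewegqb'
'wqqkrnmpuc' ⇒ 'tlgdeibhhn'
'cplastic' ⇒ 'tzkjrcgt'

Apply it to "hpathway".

prnykrgy

The pattern: shift every letter 9 places backward in the alphabet (wrapping around), then reverse the string.
On "hpathway": the first step gives "ygrkynrp", and the second then gives "prnykrgy".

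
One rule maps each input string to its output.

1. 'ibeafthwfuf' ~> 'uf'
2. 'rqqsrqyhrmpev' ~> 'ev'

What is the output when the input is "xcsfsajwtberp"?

Rule — keep only the last 2 characters.
Applying that to "xcsfsajwtberp" gives "rp".

rp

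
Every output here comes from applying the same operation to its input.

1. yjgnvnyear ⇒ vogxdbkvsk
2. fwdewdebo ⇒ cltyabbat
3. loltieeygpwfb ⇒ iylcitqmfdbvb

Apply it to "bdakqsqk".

yhanxphn

Rule — shift every letter 3 places backward in the alphabet (wrapping around), then take characters alternately from the front and the back (1st, last, 2nd, 2nd-last, ...).
Applying both steps to "bdakqsqk": "yaxhnpnh", then "yhanxphn".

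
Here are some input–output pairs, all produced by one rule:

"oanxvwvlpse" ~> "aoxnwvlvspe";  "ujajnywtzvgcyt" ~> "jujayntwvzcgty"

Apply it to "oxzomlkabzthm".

xoozlmakzbhtm

The rule is to swap each adjacent pair of characters (1↔2, 3↔4, ...).
So "oxzomlkabzthm" becomes "xoozlmakzbhtm".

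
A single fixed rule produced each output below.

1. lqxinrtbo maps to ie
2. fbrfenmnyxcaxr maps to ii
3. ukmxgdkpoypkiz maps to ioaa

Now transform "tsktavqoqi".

ee

What's happening: shift every letter 11 places forward in the alphabet (wrapping around), then keep only the vowels.
Starting from "tsktavqoqi": after the first operation, "edvelgbzbt"; after the second, "ee".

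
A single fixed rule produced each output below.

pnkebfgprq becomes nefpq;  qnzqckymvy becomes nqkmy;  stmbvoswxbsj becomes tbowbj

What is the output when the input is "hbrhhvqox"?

Each output is the input with this applied: keep every other character starting from the second (positions 2nd, 4th, 6th, ...).
Applying that to "hbrhhvqox" gives "bhvo".

bhvo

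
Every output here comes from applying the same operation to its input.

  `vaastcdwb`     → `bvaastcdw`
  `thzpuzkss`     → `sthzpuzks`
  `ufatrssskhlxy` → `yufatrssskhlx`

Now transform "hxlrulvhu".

Rule — move the last character to the front.
For "hxlrulvhu" the result is "uhxlrulvh".

uhxlrulvh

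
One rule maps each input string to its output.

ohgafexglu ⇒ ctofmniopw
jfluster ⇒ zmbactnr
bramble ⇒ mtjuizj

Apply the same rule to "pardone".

In each case the input is transformed by: reverse the string, then shift every letter 8 places forward in the alphabet (wrapping around).
"pardone" → "enodrap" → "mvwlzix".

mvwlzix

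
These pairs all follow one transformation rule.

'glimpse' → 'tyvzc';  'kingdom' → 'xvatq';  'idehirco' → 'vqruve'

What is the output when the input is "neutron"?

Rule — shift every letter 13 places forward in the alphabet (wrapping around) — i.e. ROT13, then delete the last 2 characters.
"neutron" → "arhgeba" → "arhge".

arhge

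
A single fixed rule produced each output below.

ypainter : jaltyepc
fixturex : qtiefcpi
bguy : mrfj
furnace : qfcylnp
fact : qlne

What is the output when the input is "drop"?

The rule is to shift every letter 11 places forward in the alphabet (wrapping around).
For "drop" the result is "ocza".

ocza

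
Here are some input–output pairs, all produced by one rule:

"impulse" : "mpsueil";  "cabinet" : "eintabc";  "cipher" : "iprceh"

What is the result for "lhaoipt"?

In each case the input is transformed by: sort the characters into alphabetical order, then move the first 3 characters to the end (rotate left by 3).
"lhaoipt" → "ahilopt" → "loptahi".

loptahi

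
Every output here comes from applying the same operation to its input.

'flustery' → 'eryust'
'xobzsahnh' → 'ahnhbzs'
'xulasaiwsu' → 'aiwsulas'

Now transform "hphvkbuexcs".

Looking at the pairs, the operation is to delete the first 2 characters, then move the first 3 characters to the end (rotate left by 3).
Applying both steps to "hphvkbuexcs": "hvkbuexcs", then "buexcshvk".
(Check on "xulasaiwsu": → "lasaiwsu" → "aiwsulas" ✓)

buexcshvk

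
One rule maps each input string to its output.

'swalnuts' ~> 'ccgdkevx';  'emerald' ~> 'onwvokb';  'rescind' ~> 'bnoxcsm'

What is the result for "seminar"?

In each case the input is transformed by: shift every letter 10 places forward in the alphabet (wrapping around), then take characters alternately from the front and the back (1st, last, 2nd, 2nd-last, ...).
On "seminar": the first step gives "cowsxkb", and the second then gives "cbokwxs".

cbokwxs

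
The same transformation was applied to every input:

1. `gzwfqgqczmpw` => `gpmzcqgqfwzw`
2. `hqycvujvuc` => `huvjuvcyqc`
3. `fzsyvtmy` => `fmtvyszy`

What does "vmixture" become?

vrutxime

The rule is to reverse the string, then swap the first and last characters.
Starting from "vmixture": after the first operation, "erutximv"; after the second, "vrutxime".
(Check on "hqycvujvuc": → "cuvjuvcyqh" → "huvjuvcyqc" ✓)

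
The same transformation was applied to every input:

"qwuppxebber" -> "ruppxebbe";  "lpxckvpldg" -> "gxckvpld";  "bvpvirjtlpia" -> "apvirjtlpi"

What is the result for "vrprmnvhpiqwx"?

xprmnvhpiqw

The transformation: delete the first 2 characters, then move the last character to the front.
Working it through for "vrprmnvhpiqwx": intermediate "prmnvhpiqwx", final "xprmnvhpiqw".
(Check on "lpxckvpldg": → "xckvpldg" → "gxckvpld" ✓)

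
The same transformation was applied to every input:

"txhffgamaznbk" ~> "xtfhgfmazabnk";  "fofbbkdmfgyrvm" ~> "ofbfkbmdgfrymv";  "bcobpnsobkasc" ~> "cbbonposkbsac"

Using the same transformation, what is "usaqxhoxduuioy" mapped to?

The pattern: swap each adjacent pair of characters (1↔2, 3↔4, ...).
For "usaqxhoxduuioy" the result is "suqahxxoudiuyo".

suqahxxoudiuyo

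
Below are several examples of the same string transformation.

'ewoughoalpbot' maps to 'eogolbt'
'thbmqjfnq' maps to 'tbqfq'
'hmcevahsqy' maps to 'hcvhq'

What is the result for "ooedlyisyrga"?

oeliyg

Looking at the pairs, the operation is to keep every other character starting from the first (positions 1st, 3rd, 5th, ...).
Doing the same to "ooedlyisyrga": "oeliyg".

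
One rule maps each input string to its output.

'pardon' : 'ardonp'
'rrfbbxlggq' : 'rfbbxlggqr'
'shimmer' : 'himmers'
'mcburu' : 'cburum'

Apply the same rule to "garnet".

Looking at the pairs, the operation is to move the first character to the end.
Doing the same to "garnet": "arnetg".

arnetg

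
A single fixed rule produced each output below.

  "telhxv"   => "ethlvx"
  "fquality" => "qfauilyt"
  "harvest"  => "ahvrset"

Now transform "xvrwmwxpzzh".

vxwrwmpxzzh

The rule is to swap each adjacent pair of characters (1↔2, 3↔4, ...).
Doing the same to "xvrwmwxpzzh": "vxwrwmpxzzh".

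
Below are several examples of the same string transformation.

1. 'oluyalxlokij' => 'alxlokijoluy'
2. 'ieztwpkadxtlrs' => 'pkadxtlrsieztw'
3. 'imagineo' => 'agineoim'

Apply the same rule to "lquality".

ualitylq

The transformation: swap the front and back halves of the string, then move the last 2 characters to the front (rotate right by 2).
Working it through for "lquality": intermediate "litylqua", final "ualitylq".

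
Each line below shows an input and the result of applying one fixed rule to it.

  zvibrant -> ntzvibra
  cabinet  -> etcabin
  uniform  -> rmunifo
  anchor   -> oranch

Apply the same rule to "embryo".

What's happening: move the last 2 characters to the front (rotate right by 2).
For "embryo" the result is "yoembr".

yoembr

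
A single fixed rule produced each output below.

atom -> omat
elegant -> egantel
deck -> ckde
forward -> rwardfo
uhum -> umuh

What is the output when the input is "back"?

ckba

Rule — move the first 2 characters to the end (rotate left by 2).
"back" → "ckba".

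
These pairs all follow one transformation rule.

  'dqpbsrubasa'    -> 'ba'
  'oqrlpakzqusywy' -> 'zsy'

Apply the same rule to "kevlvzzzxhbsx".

The rule is to keep one character in every 3, starting at position 2 (positions 2nd, 5th, 8th, ...), then delete the first 2 characters.
Applying both steps to "kevlvzzzxhbsx": "evzb", then "zb".

zb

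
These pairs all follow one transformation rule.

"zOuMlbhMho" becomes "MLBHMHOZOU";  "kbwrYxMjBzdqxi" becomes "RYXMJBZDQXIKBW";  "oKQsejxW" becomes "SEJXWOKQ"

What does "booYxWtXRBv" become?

YXWTXRBVBOO

The rule is to move the first 3 characters to the end (rotate left by 3), then convert every letter to uppercase.
Applying that to "booYxWtXRBv" gives "YXWTXRBVBOO".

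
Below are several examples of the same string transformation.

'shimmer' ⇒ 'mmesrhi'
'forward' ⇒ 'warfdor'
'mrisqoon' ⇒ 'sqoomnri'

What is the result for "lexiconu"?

The pattern: swap the first and last characters, then move the first 3 characters to the end (rotate left by 3).
Starting from "lexiconu": after the first operation, "uexiconl"; after the second, "iconluex".

iconluex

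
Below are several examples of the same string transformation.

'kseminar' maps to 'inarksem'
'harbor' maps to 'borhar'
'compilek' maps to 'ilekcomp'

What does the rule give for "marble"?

The transformation: swap the front and back halves of the string.
Doing the same to "marble": "blemar".

blemar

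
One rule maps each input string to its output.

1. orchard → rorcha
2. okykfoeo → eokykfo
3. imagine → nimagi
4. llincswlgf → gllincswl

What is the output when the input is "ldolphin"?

ildolph

Rule — delete the last character, then move the last character to the front.
"ldolphin" → "ldolphi" → "ildolph".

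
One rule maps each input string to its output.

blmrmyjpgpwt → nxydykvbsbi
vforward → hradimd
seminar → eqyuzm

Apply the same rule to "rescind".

The transformation: shift every letter 12 places forward in the alphabet (wrapping around), then delete the last character.
On "rescind": the first step gives "dqeouzp", and the second then gives "dqeouz".

dqeouz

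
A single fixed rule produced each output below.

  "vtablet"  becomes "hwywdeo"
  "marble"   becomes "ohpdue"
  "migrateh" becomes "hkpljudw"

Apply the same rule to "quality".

What's happening: shift every letter 3 places forward in the alphabet (wrapping around), then move the last 2 characters to the front (rotate right by 2).
On "quality": the first step gives "txdolwb", and the second then gives "wbtxdol".

wbtxdol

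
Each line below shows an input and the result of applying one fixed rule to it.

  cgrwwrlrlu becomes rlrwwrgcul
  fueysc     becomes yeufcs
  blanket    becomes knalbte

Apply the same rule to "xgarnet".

nragxte

Each output is the input with this applied: move the last 2 characters to the front (rotate right by 2), then reverse the string.
"xgarnet" → "nragxte".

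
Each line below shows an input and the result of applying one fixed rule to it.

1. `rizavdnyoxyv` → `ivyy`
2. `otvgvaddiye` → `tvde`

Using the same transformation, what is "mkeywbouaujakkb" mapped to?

kwujk

The transformation: keep one character in every 3, starting at position 2 (positions 2nd, 5th, 8th, ...).
"mkeywbouaujakkb" → "kwujk".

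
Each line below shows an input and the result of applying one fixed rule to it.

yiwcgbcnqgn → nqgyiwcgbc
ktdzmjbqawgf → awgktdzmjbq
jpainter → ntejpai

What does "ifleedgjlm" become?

gjlifleed

The rule is to delete the last character, then move the last 3 characters to the front (rotate right by 3).
Working it through for "ifleedgjlm": intermediate "ifleedgjl", final "gjlifleed".
(Check on "ktdzmjbqawgf": → "ktdzmjbqawg" → "awgktdzmjbq" ✓)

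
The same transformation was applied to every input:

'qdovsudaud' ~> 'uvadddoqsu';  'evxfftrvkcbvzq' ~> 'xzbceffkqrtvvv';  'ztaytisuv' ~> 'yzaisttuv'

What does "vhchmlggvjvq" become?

In each case the input is transformed by: sort the characters into alphabetical order, then move the last 2 characters to the front (rotate right by 2).
Applying that to "vhchmlggvjvq" gives "vvcgghhjlmqv".
(Check on "evxfftrvkcbvzq": → "bceffkqrtvvvxz" → "xzbceffkqrtvvv" ✓)

vvcgghhjlmqv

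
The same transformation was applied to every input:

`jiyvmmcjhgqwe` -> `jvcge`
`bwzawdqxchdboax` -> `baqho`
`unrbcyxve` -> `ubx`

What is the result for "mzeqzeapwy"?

mqay

Looking at the pairs, the operation is to keep one character in every 3, starting at position 1 (positions 1st, 4th, 7th, ...).
"mzeqzeapwy" → "mqay".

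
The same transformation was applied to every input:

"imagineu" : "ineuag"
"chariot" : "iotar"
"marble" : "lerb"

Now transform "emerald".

alder

What's happening: delete the first 2 characters, then move the first 2 characters to the end (rotate left by 2).
Working it through for "emerald": intermediate "erald", final "alder".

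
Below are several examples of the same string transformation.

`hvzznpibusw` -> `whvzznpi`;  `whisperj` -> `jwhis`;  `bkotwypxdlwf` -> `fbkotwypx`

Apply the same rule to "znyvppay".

yznyv

The transformation: move the last character to the front, then delete the last 3 characters.
Working it through for "znyvppay": intermediate "yznyvppa", final "yznyv".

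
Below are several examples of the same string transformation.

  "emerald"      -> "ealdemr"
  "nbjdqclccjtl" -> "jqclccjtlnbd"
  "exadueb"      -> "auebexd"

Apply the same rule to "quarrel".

The rule is to move the first 3 characters to the end (rotate left by 3), then swap the first and last characters.
Starting from "quarrel": after the first operation, "rrelqua"; after the second, "arelqur".
(Check on "exadueb": → "duebexa" → "auebexd" ✓)

arelqur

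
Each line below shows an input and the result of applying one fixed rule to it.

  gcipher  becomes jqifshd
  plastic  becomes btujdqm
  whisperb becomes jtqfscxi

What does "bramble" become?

What's happening: shift every letter 1 place forward in the alphabet (wrapping around), then move the first 2 characters to the end (rotate left by 2).
On "bramble": the first step gives "csbncmf", and the second then gives "bncmfcs".
(Check on "gcipher": → "hdjqifs" → "jqifshd" ✓)

bncmfcs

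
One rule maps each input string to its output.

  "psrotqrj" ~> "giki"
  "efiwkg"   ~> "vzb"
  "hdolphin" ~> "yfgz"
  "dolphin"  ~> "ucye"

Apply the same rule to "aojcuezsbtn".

What's happening: keep every other character starting from the first (positions 1st, 3rd, 5th, ...), then shift every letter 9 places backward in the alphabet (wrapping around).
For "aojcuezsbtn", step one produces "ajuzbn"; step two turns that into "ralqse".

ralqse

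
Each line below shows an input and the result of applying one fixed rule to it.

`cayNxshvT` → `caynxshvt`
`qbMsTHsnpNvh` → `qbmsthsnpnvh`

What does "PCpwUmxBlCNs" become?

pcpwumxblcns

In each case the input is transformed by: convert every letter to lowercase.
So "PCpwUmxBlCNs" becomes "pcpwumxblcns".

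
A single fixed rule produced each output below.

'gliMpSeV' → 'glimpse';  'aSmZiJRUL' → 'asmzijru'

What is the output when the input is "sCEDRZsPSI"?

Looking at the pairs, the operation is to delete the last character, then convert every letter to lowercase.
On "sCEDRZsPSI": the first step gives "sCEDRZsPS", and the second then gives "scedrzsps".

scedrzsps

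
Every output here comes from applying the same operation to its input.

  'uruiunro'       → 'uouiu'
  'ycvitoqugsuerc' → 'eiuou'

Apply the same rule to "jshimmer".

What's happening: take characters alternately from the front and the back (1st, last, 2nd, 2nd-last, ...), then keep only the vowels.
On "jshimmer": the first step gives "jrsehmim", and the second then gives "ei".

ei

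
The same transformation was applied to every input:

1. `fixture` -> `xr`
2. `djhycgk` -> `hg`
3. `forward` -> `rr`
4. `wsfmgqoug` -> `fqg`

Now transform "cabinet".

The pattern: keep one character in every 3, starting at position 3 (positions 3rd, 6th, 9th, ...).
On "cabinet" that produces "be".

be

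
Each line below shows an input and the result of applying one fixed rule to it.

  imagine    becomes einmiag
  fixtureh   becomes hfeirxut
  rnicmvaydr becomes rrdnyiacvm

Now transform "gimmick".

kgciimm

In each case the input is transformed by: reverse the string, then take characters alternately from the front and the back (1st, last, 2nd, 2nd-last, ...).
Applying both steps to "gimmick": "kcimmig", then "kgciimm".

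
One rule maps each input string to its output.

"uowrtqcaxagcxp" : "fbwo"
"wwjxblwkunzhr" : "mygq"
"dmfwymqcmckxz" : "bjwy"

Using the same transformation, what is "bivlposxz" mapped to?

nrwy

Looking at the pairs, the operation is to shift every letter 1 place backward in the alphabet (wrapping around), then keep only the last 4 characters.
For "bivlposxz", step one produces "ahukonrwy"; step two turns that into "nrwy".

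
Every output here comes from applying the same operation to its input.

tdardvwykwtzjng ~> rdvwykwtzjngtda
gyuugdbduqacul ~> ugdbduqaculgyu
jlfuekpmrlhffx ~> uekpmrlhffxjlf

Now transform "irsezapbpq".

ezapbpqirs

Looking at the pairs, the operation is to move the first 3 characters to the end (rotate left by 3).
Applying that to "irsezapbpq" gives "ezapbpqirs".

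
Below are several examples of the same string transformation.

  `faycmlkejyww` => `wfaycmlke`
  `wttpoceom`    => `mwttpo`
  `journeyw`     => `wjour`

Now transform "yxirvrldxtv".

In each case the input is transformed by: move the last character to the front, then delete the last 3 characters.
For "yxirvrldxtv", step one produces "vyxirvrldxt"; step two turns that into "vyxirvrl".

vyxirvrl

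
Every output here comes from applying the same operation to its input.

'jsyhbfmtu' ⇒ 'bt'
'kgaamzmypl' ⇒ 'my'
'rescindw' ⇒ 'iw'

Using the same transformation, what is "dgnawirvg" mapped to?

wv

The rule is to keep one character in every 3, starting at position 2 (positions 2nd, 5th, 8th, ...), then delete the first character.
Applying both steps to "dgnawirvg": "gwv", then "wv".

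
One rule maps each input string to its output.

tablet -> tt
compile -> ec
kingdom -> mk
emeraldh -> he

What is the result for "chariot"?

Each output is the input with this applied: move the last character to the front, then keep only the first 2 characters.
For "chariot", step one produces "tchario"; step two turns that into "tc".

tc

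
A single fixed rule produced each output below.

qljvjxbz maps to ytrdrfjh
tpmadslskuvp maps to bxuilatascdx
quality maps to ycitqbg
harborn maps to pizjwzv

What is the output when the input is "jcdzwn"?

The rule is to shift every letter 8 places forward in the alphabet (wrapping around).
For "jcdzwn" the result is "rklhev".

rklhev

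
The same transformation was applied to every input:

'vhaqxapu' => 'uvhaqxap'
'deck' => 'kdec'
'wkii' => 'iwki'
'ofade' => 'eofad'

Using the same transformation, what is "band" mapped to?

dban

In each case the input is transformed by: move the last character to the front.
Doing the same to "band": "dban".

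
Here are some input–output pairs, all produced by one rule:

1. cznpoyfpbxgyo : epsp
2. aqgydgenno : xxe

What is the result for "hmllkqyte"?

chv

In each case the input is transformed by: keep one character in every 3, starting at position 3 (positions 3rd, 6th, 9th, ...), then shift every letter 9 places backward in the alphabet (wrapping around).
Starting from "hmllkqyte": after the first operation, "lqe"; after the second, "chv".
(Check on "cznpoyfpbxgyo": → "nyby" → "epsp" ✓)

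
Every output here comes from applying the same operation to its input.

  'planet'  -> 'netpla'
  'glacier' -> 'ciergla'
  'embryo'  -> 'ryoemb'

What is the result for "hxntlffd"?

tlffdhxn

The rule is to move the first 3 characters to the end (rotate left by 3).
Applying that to "hxntlffd" gives "tlffdhxn".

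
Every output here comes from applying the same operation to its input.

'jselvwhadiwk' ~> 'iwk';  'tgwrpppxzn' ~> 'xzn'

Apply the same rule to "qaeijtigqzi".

The rule is to keep only the last 3 characters.
For "qaeijtigqzi" the result is "qzi".

qzi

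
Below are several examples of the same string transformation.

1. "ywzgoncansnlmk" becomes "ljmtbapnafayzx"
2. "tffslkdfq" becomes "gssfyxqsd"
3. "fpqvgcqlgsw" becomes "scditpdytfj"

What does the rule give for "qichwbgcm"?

dvpujotpz

The transformation: shift every letter 13 places forward in the alphabet (wrapping around) — i.e. ROT13.
"qichwbgcm" → "dvpujotpz".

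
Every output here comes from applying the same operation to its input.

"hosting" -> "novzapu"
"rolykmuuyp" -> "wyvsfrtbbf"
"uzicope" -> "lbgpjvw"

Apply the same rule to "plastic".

The rule is to move the last character to the front, then shift every letter 7 places forward in the alphabet (wrapping around).
For "plastic", step one produces "cplasti"; step two turns that into "jwshzap".
(Check on "uzicope": → "euzicop" → "lbgpjvw" ✓)

jwshzap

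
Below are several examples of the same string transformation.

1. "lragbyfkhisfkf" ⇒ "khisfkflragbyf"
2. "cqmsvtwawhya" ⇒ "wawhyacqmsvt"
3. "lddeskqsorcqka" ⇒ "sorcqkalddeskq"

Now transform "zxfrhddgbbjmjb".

The transformation: swap the front and back halves of the string.
On "zxfrhddgbbjmjb" that produces "gbbjmjbzxfrhdd".

gbbjmjbzxfrhdd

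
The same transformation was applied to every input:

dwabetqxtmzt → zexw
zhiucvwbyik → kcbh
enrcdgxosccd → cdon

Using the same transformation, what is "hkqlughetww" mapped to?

The rule is to keep one character in every 3, starting at position 2 (positions 2nd, 5th, 8th, ...), then swap the first and last characters.
Applying both steps to "hkqlughetww": "kuew", then "wuek".

wuek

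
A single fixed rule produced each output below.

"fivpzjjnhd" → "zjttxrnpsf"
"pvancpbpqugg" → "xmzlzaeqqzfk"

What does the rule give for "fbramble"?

What's happening: move the first 3 characters to the end (rotate left by 3), then shift every letter 10 places forward in the alphabet (wrapping around).
For "fbramble" the result is "kwlvoplb".
(Check on "fivpzjjnhd": → "pzjjnhdfiv" → "zjttxrnpsf" ✓)

kwlvoplb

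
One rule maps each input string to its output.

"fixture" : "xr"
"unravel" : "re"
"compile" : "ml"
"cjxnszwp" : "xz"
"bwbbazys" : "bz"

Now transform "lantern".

In each case the input is transformed by: keep one character in every 3, starting at position 3 (positions 3rd, 6th, 9th, ...).
So "lantern" becomes "nr".

nr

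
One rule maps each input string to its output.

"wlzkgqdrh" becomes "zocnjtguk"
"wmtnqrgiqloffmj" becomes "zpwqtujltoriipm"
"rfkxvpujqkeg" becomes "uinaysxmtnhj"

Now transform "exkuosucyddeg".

hanxrvxfbgghj

In each case the input is transformed by: shift every letter 3 places forward in the alphabet (wrapping around).
Doing the same to "exkuosucyddeg": "hanxrvxfbgghj".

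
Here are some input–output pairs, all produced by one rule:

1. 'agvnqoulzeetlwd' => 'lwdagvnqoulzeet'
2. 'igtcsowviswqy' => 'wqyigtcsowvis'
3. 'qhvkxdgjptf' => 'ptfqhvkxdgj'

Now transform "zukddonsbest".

Each output is the input with this applied: move the last 3 characters to the front (rotate right by 3).
On "zukddonsbest" that produces "estzukddonsb".

estzukddonsb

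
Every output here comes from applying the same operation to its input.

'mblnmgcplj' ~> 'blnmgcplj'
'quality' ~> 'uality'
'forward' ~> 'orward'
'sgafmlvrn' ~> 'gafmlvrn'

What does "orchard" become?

Rule — delete the first character.
Applying that to "orchard" gives "rchard".

rchard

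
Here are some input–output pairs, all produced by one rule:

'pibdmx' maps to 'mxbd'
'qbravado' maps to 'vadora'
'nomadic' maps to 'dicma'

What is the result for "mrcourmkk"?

urmkkco

In each case the input is transformed by: delete the first 2 characters, then move the first 2 characters to the end (rotate left by 2).
Working it through for "mrcourmkk": intermediate "courmkk", final "urmkkco".
(Check on "nomadic": → "madic" → "dicma" ✓)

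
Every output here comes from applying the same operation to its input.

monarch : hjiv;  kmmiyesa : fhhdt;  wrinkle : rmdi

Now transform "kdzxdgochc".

fyusybj

Looking at the pairs, the operation is to shift every letter 5 places backward in the alphabet (wrapping around), then delete the last 3 characters.
Working it through for "kdzxdgochc": intermediate "fyusybjxcx", final "fyusybj".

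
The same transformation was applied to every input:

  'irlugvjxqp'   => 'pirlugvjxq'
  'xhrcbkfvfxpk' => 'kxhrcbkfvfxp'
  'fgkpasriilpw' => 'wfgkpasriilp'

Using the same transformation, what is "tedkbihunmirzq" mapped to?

qtedkbihunmirz

In each case the input is transformed by: move the last character to the front.
Applying that to "tedkbihunmirzq" gives "qtedkbihunmirz".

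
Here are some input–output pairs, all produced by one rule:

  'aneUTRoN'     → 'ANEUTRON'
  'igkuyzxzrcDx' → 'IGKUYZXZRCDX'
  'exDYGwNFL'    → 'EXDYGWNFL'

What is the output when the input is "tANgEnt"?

What's happening: convert every letter to uppercase.
Doing the same to "tANgEnt": "TANGENT".

TANGENT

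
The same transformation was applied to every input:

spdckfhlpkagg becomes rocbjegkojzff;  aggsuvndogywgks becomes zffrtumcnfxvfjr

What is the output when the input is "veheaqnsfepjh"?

Rule — shift every letter 1 place backward in the alphabet (wrapping around).
On "veheaqnsfepjh" that produces "udgdzpmredoig".

udgdzpmredoig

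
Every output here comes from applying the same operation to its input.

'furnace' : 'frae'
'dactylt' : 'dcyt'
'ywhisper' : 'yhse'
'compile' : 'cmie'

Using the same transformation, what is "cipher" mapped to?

The transformation: keep every other character starting from the first (positions 1st, 3rd, 5th, ...).
Applying that to "cipher" gives "cpe".

cpe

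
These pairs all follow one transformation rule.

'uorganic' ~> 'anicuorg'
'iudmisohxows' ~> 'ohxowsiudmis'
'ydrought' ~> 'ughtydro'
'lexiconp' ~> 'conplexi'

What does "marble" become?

Looking at the pairs, the operation is to swap the front and back halves of the string.
For "marble" the result is "blemar".

blemar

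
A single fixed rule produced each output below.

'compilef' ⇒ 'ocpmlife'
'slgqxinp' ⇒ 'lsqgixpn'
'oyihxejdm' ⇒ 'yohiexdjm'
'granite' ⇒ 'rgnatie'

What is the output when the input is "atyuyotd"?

tauyoydt

Looking at the pairs, the operation is to swap each adjacent pair of characters (1↔2, 3↔4, ...).
Applying that to "atyuyotd" gives "tauyoydt".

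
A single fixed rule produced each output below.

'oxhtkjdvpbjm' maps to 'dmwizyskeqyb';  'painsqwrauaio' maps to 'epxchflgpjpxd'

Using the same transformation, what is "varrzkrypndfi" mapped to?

In each case the input is transformed by: shift every letter 11 places backward in the alphabet (wrapping around).
So "varrzkrypndfi" becomes "kpggozgnecsux".

kpggozgnecsux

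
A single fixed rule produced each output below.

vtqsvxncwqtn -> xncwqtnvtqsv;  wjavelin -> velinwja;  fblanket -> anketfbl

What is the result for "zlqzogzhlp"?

The pattern: swap the front and back halves of the string, then move the last character to the front.
Applying that to "zlqzogzhlp" gives "ogzhlpzlqz".

ogzhlpzlqz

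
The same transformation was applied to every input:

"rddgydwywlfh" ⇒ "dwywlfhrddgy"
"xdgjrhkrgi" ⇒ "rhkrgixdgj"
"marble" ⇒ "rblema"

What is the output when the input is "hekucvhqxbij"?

The pattern: swap the front and back halves of the string, then move the last character to the front.
On "hekucvhqxbij": the first step gives "hqxbijhekucv", and the second then gives "vhqxbijhekuc".

vhqxbijhekuc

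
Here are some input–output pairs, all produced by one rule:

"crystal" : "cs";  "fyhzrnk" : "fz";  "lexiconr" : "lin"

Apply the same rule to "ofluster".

oue

Looking at the pairs, the operation is to move the last character to the front, then keep one character in every 3, starting at position 2 (positions 2nd, 5th, 8th, ...).
On "ofluster": the first step gives "rofluste", and the second then gives "oue".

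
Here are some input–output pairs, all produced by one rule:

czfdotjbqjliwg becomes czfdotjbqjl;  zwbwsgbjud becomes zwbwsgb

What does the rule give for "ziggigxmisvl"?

ziggigxmi

Looking at the pairs, the operation is to delete the last 3 characters.
On "ziggigxmisvl" that produces "ziggigxmi".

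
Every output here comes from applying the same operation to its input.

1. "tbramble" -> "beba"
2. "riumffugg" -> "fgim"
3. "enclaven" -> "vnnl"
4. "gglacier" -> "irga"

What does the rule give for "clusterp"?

epls

The pattern: keep every other character starting from the second (positions 2nd, 4th, 6th, ...), then move the first 2 characters to the end (rotate left by 2).
On "clusterp": the first step gives "lsep", and the second then gives "epls".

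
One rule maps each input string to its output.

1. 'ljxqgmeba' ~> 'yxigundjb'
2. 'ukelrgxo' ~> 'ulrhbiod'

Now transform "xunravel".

In each case the input is transformed by: move the last 2 characters to the front (rotate right by 2), then shift every letter 3 places backward in the alphabet (wrapping around).
Starting from "xunravel": after the first operation, "elxunrav"; after the second, "biurkoxs".

biurkoxs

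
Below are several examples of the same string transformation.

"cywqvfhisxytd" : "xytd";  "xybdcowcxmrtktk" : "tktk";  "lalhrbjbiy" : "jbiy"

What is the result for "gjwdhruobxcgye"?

Looking at the pairs, the operation is to keep only the last 4 characters.
"gjwdhruobxcgye" → "cgye".

cgye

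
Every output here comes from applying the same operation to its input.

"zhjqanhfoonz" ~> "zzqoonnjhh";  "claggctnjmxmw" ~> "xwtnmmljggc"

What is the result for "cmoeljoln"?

oonmllj

In each case the input is transformed by: sort the characters into reverse alphabetical order, then delete the last 2 characters.
On "cmoeljoln": the first step gives "oonmlljec", and the second then gives "oonmllj".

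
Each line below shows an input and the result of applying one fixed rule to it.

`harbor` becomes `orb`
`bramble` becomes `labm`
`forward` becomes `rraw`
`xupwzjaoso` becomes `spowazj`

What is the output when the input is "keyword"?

What's happening: take characters alternately from the front and the back (1st, last, 2nd, 2nd-last, ...), then delete the first 3 characters.
Applying both steps to "keyword": "kderyow", then "ryow".

ryow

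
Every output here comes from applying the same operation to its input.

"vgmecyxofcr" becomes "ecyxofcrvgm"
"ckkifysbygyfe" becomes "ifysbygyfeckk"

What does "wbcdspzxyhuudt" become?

dspzxyhuudtwbc

In each case the input is transformed by: move the first 3 characters to the end (rotate left by 3).
Doing the same to "wbcdspzxyhuudt": "dspzxyhuudtwbc".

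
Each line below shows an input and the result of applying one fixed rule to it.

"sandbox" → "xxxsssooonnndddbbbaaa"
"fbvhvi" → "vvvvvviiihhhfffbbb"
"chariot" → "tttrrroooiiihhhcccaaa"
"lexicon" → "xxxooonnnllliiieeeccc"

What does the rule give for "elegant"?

Rule — sort the characters into reverse alphabetical order, then repeat every character 3 times.
Working it through for "elegant": intermediate "tnlgeea", final "tttnnnlllgggeeeeeeaaa".

tttnnnlllgggeeeeeeaaa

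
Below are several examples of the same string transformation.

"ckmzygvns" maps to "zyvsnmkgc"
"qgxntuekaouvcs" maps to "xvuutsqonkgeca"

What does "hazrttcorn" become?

zttrronhca

Each output is the input with this applied: sort the characters into reverse alphabetical order.
Doing the same to "hazrttcorn": "zttrronhca".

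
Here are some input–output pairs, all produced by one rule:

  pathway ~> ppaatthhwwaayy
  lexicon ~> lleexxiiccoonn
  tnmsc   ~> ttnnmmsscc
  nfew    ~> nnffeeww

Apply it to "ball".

bbaallll

Looking at the pairs, the operation is to double every character.
On "ball" that produces "bbaallll".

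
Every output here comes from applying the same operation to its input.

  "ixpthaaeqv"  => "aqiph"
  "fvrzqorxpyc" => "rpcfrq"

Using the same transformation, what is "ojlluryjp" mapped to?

ypolu

Rule — keep every other character starting from the first (positions 1st, 3rd, 5th, ...), then move the first 3 characters to the end (rotate left by 3).
Working it through for "ojlluryjp": intermediate "oluyp", final "ypolu".
(Check on "ixpthaaeqv": → "iphaq" → "aqiph" ✓)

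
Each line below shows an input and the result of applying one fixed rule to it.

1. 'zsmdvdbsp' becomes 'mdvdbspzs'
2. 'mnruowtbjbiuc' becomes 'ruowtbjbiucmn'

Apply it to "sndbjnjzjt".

dbjnjzjtsn

The transformation: move the first 2 characters to the end (rotate left by 2).
On "sndbjnjzjt" that produces "dbjnjzjtsn".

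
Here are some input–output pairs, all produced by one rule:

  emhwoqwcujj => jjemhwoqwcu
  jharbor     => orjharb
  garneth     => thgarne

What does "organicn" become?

cnorgani

In each case the input is transformed by: move the last 2 characters to the front (rotate right by 2).
Doing the same to "organicn": "cnorgani".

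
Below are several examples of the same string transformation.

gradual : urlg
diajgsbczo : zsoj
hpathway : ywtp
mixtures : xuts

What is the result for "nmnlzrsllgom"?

Each output is the input with this applied: sort the characters into reverse alphabetical order, then keep only the first 4 characters.
Starting from "nmnlzrsllgom": after the first operation, "zsronnmmlllg"; after the second, "zsro".

zsro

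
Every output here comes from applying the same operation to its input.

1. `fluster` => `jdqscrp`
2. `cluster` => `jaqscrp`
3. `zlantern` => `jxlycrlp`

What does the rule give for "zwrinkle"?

uxgpilcj

Looking at the pairs, the operation is to swap each adjacent pair of characters (1↔2, 3↔4, ...), then shift every letter 2 places backward in the alphabet (wrapping around).
Working it through for "zwrinkle": intermediate "wzirknel", final "uxgpilcj".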